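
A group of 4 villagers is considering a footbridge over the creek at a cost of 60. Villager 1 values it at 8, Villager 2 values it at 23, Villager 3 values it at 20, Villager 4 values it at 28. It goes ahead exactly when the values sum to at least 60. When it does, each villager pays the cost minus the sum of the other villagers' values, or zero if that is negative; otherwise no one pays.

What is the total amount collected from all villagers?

Total value 79 ≥ cost 60, so it is built.
Villager 1: others sum to 71; max(0, 60 - 71) = 0.
Villager 2: others sum to 56; max(0, 60 - 56) = 4.
Villager 3: others sum to 59; max(0, 60 - 59) = 1.
Villager 4: others sum to 51; max(0, 60 - 51) = 9.
Total collected = 0 + 4 + 1 + 9 = 14.

14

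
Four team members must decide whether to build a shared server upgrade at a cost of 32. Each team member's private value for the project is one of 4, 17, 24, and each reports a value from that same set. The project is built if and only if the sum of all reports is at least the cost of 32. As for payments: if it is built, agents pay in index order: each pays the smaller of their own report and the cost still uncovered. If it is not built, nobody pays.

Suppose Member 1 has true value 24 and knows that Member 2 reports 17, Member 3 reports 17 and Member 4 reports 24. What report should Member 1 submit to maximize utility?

Report 4: project built, pays 4, utility 24 - 4 = 20.
Report 17: project built, pays 17, utility 24 - 17 = 7.
Report 24: project built, pays 24, utility 24 - 24 = 0.
The best choice is 4 with utility 20.

4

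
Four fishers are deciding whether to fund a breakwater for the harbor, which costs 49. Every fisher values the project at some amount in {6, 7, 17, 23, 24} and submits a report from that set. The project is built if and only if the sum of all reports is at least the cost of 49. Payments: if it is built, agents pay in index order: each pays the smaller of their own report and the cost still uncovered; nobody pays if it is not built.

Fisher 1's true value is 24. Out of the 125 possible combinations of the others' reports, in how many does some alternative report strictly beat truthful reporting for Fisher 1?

Others report (6, 6, 17): truth gives 0; report 23 gives 1 > 0. Violating.
Others report (6, 6, 23): truth gives 0; report 17 gives 7 > 0. Violating.
Others report (6, 6, 24): truth gives 0; report 17 gives 7 > 0. Violating.
Others report (6, 7, 17): truth gives 0; report 23 gives 1 > 0. Violating.
Others report (6, 6, 6): truth gives 0; no alternative beats it.
Others report (6, 6, 7): truth gives 0; no alternative beats it.
(Checking all 125 profiles: 117 have a profitable deviation, 8 do not.)

117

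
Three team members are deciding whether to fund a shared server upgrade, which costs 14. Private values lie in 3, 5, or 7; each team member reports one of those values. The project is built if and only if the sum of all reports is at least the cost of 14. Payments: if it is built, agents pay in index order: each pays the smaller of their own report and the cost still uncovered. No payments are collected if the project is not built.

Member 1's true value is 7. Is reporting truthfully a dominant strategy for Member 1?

No

Consider the case where Member 2 reports 3 and Member 3 reports 7.
Truthful report 7: project built, pays 7, utility 7 - 7 = 0.
Report 5 instead: project built, pays 5, utility 7 - 5 = 2.
Since 2 > 0, reporting 5 is strictly better here, so truthful reporting is not dominant.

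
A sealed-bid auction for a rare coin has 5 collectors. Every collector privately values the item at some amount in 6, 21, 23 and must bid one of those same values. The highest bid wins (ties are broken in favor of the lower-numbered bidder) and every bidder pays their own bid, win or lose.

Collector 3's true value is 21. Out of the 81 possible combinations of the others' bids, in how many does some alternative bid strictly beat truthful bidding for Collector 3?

77

Others bid (6, 6, 6, 23): truth gives -21; bid 23 gives -2 > -21. Violating.
Others bid (6, 6, 21, 23): truth gives -21; bid 23 gives -2 > -21. Violating.
Others bid (6, 6, 23, 6): truth gives -21; bid 23 gives -2 > -21. Violating.
Others bid (6, 6, 23, 21): truth gives -21; bid 23 gives -2 > -21. Violating.
Others bid (6, 6, 6, 6): truth gives 0; no alternative beats it.
Others bid (6, 6, 6, 21): truth gives 0; no alternative beats it.
(Checking all 81 profiles: 77 have a profitable deviation, 4 do not.)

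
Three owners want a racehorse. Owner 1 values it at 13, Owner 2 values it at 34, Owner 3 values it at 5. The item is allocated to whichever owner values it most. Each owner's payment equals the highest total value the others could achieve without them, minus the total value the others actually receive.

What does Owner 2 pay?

13

Owner 2 has the highest value and receives the item.
Without Owner 2, the item would go to the next-highest value, 13, so the others could achieve 13.
With Owner 2 present and winning, the others receive nothing, so their total is 0.
Payment = 13 - 0 = 13.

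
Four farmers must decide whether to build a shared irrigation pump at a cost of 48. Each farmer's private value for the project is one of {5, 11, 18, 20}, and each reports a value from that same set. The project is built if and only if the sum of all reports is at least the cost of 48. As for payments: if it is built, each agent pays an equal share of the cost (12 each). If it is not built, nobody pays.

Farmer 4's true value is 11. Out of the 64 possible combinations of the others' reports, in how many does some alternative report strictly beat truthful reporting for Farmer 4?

9

Others report (5, 18, 18): truth gives -1; report 5 gives 0 > -1. Violating.
Others report (11, 11, 18): truth gives -1; report 5 gives 0 > -1. Violating.
Others report (11, 11, 20): truth gives -1; report 5 gives 0 > -1. Violating.
Others report (11, 18, 11): truth gives -1; report 5 gives 0 > -1. Violating.
Others report (5, 5, 5): truth gives 0; no alternative beats it.
Others report (5, 5, 11): truth gives 0; no alternative beats it.
(Checking all 64 profiles: 9 have a profitable deviation, 55 do not.)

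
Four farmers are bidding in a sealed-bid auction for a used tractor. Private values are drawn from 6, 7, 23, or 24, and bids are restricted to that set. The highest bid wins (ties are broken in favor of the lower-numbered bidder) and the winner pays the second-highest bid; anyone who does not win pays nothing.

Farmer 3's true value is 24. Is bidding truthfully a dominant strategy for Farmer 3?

Yes

Check each profile of the others' bids and compare truth against every alternative bid.
Others bid (6, 23, 6): truth gives 1, best alternative gives 0.
Others bid (6, 23, 7): truth gives 1, best alternative gives 0.
Others bid (6, 23, 23): truth gives 1, best alternative gives 0.
Others bid (7, 23, 6): truth gives 1, best alternative gives 0.
Others bid (7, 23, 7): truth gives 1, best alternative gives 0.
Others bid (7, 23, 23): truth gives 1, best alternative gives 0.
(Remaining 58 profiles checked similarly; truth is weakly best in each.)
In every case the truthful bid is at least as good as any alternative, so it is a dominant strategy.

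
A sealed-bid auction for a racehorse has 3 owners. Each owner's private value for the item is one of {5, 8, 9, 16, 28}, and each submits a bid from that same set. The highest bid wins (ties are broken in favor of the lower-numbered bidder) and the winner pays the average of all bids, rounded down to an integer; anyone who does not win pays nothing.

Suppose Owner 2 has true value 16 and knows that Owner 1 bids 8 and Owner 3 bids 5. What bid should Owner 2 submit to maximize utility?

Bid 5: loses, pays 0, utility 0.
Bid 8: loses, pays 0, utility 0.
Bid 9: wins, pays 7, utility 16 - 7 = 9.
Bid 16: wins, pays 9, utility 16 - 9 = 7.
Bid 28: wins, pays 13, utility 16 - 13 = 3.
The best choice is 9 with utility 9.

9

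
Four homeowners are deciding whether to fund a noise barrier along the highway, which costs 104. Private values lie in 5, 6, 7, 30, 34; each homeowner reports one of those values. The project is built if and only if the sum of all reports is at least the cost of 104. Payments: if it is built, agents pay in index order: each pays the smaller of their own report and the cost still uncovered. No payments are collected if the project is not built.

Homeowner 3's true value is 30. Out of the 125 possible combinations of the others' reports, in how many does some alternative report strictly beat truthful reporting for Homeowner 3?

4

Others report (30, 34, 34): truth gives 0; report 6 gives 24 > 0. Violating.
Others report (34, 30, 34): truth gives 0; report 6 gives 24 > 0. Violating.
Others report (34, 34, 30): truth gives 0; report 6 gives 24 > 0. Violating.
Others report (34, 34, 34): truth gives 0; report 5 gives 25 > 0. Violating.
Others report (5, 5, 5): truth gives 0; no alternative beats it.
Others report (5, 5, 6): truth gives 0; no alternative beats it.
(Checking all 125 profiles: 4 have a profitable deviation, 121 do not.)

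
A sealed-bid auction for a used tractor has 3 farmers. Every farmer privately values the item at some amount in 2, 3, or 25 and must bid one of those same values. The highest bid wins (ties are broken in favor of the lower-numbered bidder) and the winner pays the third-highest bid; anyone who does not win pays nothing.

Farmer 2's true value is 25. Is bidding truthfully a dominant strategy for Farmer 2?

Check each profile of the others' bids and compare truth against every alternative bid.
Others bid (2, 25): truth gives 23, best alternative gives 0.
Others bid (3, 2): truth gives 23, best alternative gives 0.
Others bid (3, 3): truth gives 22, best alternative gives 0.
Others bid (3, 25): truth gives 22, best alternative gives 0.
Others bid (2, 2): truth gives 23, best alternative gives 23.
Others bid (2, 3): truth gives 23, best alternative gives 23.
(Remaining 3 profiles checked similarly; truth is weakly best in each.)
In every case the truthful bid is at least as good as any alternative, so it is a dominant strategy.

Yes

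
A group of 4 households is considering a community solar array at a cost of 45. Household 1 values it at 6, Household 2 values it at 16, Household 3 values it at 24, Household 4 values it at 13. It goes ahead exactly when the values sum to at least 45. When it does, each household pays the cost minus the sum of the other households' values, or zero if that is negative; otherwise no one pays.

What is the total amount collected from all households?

Total value 59 ≥ cost 45, so it is built.
Household 1: others sum to 53; max(0, 45 - 53) = 0.
Household 2: others sum to 43; max(0, 45 - 43) = 2.
Household 3: others sum to 35; max(0, 45 - 35) = 10.
Household 4: others sum to 46; max(0, 45 - 46) = 0.
Total collected = 0 + 2 + 10 + 0 = 12.

12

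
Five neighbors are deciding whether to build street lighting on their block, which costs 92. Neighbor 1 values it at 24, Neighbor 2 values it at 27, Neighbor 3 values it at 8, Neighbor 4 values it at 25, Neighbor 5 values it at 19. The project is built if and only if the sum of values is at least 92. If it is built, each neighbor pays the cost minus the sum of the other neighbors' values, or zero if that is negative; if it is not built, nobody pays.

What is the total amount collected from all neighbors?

Total value 103 ≥ cost 92, so it is built.
Neighbor 1: others sum to 79; max(0, 92 - 79) = 13.
Neighbor 2: others sum to 76; max(0, 92 - 76) = 16.
Neighbor 3: others sum to 95; max(0, 92 - 95) = 0.
Neighbor 4: others sum to 78; max(0, 92 - 78) = 14.
Neighbor 5: others sum to 84; max(0, 92 - 84) = 8.
Total collected = 13 + 16 + 0 + 14 + 8 = 51.

51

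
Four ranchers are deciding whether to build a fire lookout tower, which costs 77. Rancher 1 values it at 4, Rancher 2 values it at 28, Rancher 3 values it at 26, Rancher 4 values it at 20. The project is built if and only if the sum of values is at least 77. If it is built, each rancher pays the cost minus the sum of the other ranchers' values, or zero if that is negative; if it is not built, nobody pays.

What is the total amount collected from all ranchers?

Total value 78 ≥ cost 77, so it is built.
Rancher 1: others sum to 74; max(0, 77 - 74) = 3.
Rancher 2: others sum to 50; max(0, 77 - 50) = 27.
Rancher 3: others sum to 52; max(0, 77 - 52) = 25.
Rancher 4: others sum to 58; max(0, 77 - 58) = 19.
Total collected = 3 + 27 + 25 + 19 = 74.

74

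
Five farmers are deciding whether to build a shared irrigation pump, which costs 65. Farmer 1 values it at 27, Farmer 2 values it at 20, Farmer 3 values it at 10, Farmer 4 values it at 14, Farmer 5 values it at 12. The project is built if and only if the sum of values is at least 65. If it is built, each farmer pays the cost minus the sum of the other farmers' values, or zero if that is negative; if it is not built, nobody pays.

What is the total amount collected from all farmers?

11

Total value 83 ≥ cost 65, so it is built.
Farmer 1: others sum to 56; max(0, 65 - 56) = 9.
Farmer 2: others sum to 63; max(0, 65 - 63) = 2.
Farmer 3: others sum to 73; max(0, 65 - 73) = 0.
Farmer 4: others sum to 69; max(0, 65 - 69) = 0.
Farmer 5: others sum to 71; max(0, 65 - 71) = 0.
Total collected = 9 + 2 + 0 + 0 + 0 = 11.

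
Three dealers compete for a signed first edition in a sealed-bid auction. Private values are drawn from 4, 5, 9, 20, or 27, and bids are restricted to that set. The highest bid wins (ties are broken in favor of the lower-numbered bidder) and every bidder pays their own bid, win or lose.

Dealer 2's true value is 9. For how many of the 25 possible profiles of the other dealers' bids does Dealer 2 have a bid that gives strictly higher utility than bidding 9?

21

Others bid (4, 4): truth gives 0; bid 5 gives 4 > 0. Violating.
Others bid (4, 5): truth gives 0; bid 5 gives 4 > 0. Violating.
Others bid (4, 20): truth gives -9; bid 4 gives -4 > -9. Violating.
Others bid (4, 27): truth gives -9; bid 4 gives -4 > -9. Violating.
Others bid (4, 9): truth gives 0; no alternative beats it.
Others bid (5, 4): truth gives 0; no alternative beats it.
(Checking all 25 profiles: 21 have a profitable deviation, 4 do not.)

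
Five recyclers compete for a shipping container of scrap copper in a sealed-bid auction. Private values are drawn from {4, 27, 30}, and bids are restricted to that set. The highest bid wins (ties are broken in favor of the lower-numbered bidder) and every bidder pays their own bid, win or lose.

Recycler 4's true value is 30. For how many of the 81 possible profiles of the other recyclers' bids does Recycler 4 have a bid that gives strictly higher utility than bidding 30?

59

Others bid (4, 4, 4, 4): truth gives 0; bid 27 gives 3 > 0. Violating.
Others bid (4, 4, 4, 27): truth gives 0; bid 27 gives 3 > 0. Violating.
Others bid (4, 4, 30, 4): truth gives -30; bid 4 gives -4 > -30. Violating.
Others bid (4, 4, 30, 27): truth gives -30; bid 4 gives -4 > -30. Violating.
Others bid (4, 4, 4, 30): truth gives 0; no alternative beats it.
Others bid (4, 4, 27, 4): truth gives 0; no alternative beats it.
(Checking all 81 profiles: 59 have a profitable deviation, 22 do not.)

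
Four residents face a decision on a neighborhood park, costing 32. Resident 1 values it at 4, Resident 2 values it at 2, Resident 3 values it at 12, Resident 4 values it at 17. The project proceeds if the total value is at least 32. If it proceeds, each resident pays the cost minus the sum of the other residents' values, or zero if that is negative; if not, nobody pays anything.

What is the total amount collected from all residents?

24

Total value 35 ≥ cost 32, so it is built.
Resident 1: others sum to 31; max(0, 32 - 31) = 1.
Resident 2: others sum to 33; max(0, 32 - 33) = 0.
Resident 3: others sum to 23; max(0, 32 - 23) = 9.
Resident 4: others sum to 18; max(0, 32 - 18) = 14.
Total collected = 1 + 0 + 9 + 14 = 24.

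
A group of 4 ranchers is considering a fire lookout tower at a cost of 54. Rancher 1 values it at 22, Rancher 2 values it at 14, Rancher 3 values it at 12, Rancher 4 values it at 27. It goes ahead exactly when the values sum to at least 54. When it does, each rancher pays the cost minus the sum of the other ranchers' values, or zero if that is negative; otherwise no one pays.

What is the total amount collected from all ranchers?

7

Total value 75 ≥ cost 54, so it is built.
Rancher 1: others sum to 53; max(0, 54 - 53) = 1.
Rancher 2: others sum to 61; max(0, 54 - 61) = 0.
Rancher 3: others sum to 63; max(0, 54 - 63) = 0.
Rancher 4: others sum to 48; max(0, 54 - 48) = 6.
Total collected = 1 + 0 + 0 + 6 = 7.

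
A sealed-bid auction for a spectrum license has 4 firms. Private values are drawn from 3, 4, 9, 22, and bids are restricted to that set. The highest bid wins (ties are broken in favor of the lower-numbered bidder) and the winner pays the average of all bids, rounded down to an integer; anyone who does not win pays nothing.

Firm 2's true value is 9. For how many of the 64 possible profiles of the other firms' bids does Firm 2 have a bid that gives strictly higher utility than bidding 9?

4

Others bid (3, 3, 3): truth gives 5; bid 4 gives 6 > 5. Violating.
Others bid (3, 3, 4): truth gives 5; bid 4 gives 6 > 5. Violating.
Others bid (3, 4, 3): truth gives 5; bid 4 gives 6 > 5. Violating.
Others bid (3, 4, 4): truth gives 4; bid 4 gives 6 > 4. Violating.
Others bid (3, 3, 9): truth gives 3; no alternative beats it.
Others bid (3, 3, 22): truth gives 0; no alternative beats it.
(Checking all 64 profiles: 4 have a profitable deviation, 60 do not.)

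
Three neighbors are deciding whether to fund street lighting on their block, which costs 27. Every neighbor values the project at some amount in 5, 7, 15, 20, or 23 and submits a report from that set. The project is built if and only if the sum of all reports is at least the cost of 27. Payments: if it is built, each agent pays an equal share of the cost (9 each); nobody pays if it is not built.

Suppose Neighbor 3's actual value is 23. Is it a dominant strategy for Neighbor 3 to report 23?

Check each profile of the others' reports and compare truth against every alternative report.
Others report (5, 5): truth gives 14, best alternative gives 14.
Others report (5, 7): truth gives 14, best alternative gives 14.
Others report (5, 15): truth gives 14, best alternative gives 14.
Others report (5, 20): truth gives 14, best alternative gives 14.
Others report (5, 23): truth gives 14, best alternative gives 14.
Others report (7, 5): truth gives 14, best alternative gives 14.
(Remaining 19 profiles checked similarly; truth is weakly best in each.)
In every case the truthful report is at least as good as any alternative, so it is a dominant strategy.

Yes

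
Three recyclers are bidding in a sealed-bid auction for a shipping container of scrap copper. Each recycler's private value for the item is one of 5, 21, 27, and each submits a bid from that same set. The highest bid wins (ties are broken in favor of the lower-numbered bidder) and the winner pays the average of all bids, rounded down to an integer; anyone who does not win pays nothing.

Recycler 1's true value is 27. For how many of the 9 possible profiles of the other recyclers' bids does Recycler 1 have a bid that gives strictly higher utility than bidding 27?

Others bid (5, 5): truth gives 15; bid 5 gives 22 > 15. Violating.
Others bid (5, 21): truth gives 10; bid 21 gives 12 > 10. Violating.
Others bid (21, 5): truth gives 10; bid 21 gives 12 > 10. Violating.
Others bid (21, 21): truth gives 4; bid 21 gives 6 > 4. Violating.
Others bid (5, 27): truth gives 8; no alternative beats it.
Others bid (21, 27): truth gives 2; no alternative beats it.
(Checking all 9 profiles: 4 have a profitable deviation, 5 do not.)

4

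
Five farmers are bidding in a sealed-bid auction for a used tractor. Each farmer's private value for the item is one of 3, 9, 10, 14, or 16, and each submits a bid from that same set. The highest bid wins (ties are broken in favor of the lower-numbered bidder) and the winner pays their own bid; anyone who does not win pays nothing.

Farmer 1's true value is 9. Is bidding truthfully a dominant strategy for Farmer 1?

Consider the case where Farmer 2 bids 3, Farmer 3 bids 3, Farmer 4 bids 3 and Farmer 5 bids 3.
Truthful bid 9: wins, pays 9, utility 9 - 9 = 0.
Bid 3 instead: wins, pays 3, utility 9 - 3 = 6.
Since 6 > 0, bidding 3 is strictly better here, so truthful bidding is not dominant.

No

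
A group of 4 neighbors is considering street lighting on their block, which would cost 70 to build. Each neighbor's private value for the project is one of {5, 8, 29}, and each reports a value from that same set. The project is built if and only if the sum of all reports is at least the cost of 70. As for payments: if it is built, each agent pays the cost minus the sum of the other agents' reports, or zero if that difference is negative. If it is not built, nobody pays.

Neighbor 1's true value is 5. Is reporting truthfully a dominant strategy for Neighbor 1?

Yes

Check each profile of the others' reports and compare truth against every alternative report.
Others report (5, 29, 29): truth gives 0, best alternative gives -2.
Others report (29, 5, 29): truth gives 0, best alternative gives -2.
Others report (29, 29, 5): truth gives 0, best alternative gives -2.
Others report (29, 29, 29): truth gives 5, best alternative gives 5.
Others report (8, 29, 29): truth gives 1, best alternative gives 1.
Others report (29, 8, 29): truth gives 1, best alternative gives 1.
(Remaining 21 profiles checked similarly; truth is weakly best in each.)
In every case the truthful report is at least as good as any alternative, so it is a dominant strategy.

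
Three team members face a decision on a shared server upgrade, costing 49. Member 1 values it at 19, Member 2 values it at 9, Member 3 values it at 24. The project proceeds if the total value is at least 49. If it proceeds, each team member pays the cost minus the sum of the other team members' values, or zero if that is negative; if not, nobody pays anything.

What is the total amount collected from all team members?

Total value 52 ≥ cost 49, so it is built.
Member 1: others sum to 33; max(0, 49 - 33) = 16.
Member 2: others sum to 43; max(0, 49 - 43) = 6.
Member 3: others sum to 28; max(0, 49 - 28) = 21.
Total collected = 16 + 6 + 21 = 43.

43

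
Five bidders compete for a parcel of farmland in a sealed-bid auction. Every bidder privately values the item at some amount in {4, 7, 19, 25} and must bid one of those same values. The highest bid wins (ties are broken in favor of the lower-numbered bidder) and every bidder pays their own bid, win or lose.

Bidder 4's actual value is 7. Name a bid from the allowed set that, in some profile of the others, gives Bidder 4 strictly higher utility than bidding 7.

4

Suppose Bidder 1 bids 4, Bidder 2 bids 4, Bidder 3 bids 4 and Bidder 5 bids 19.
Bid 7: loses but pays 7, utility -7.
Bid 4: loses but pays 4, utility -4.
So bidding 4 beats truth here (-4 > -7).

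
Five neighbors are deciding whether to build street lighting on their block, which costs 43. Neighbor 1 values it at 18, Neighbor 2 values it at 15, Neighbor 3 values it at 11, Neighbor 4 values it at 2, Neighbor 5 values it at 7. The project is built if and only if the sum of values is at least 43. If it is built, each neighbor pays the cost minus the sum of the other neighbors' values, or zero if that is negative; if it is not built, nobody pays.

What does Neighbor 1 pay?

8

Total value 53 ≥ cost 43, so the project is built.
The other neighbors' values sum to 35.
Cost minus that sum is 43 - 35 = 8.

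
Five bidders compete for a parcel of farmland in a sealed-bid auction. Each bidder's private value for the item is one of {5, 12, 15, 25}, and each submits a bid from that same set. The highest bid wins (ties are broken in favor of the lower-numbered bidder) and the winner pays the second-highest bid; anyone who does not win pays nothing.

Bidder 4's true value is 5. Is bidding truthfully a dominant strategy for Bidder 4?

Yes

Check each profile of the others' bids and compare truth against every alternative bid.
Others bid (5, 5, 5, 12): truth gives 0, best alternative gives -7.
Others bid (5, 5, 5, 5): truth gives 0, best alternative gives 0.
Others bid (5, 5, 5, 15): truth gives 0, best alternative gives 0.
Others bid (5, 5, 5, 25): truth gives 0, best alternative gives 0.
Others bid (5, 5, 12, 5): truth gives 0, best alternative gives 0.
Others bid (5, 5, 12, 12): truth gives 0, best alternative gives 0.
(Remaining 250 profiles checked similarly; truth is weakly best in each.)
In every case the truthful bid is at least as good as any alternative, so it is a dominant strategy.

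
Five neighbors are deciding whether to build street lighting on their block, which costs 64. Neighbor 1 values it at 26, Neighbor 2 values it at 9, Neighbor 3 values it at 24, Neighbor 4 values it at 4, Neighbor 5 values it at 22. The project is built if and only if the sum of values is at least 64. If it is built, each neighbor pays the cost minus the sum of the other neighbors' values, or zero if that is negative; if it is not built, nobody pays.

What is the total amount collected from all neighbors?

Total value 85 ≥ cost 64, so it is built.
Neighbor 1: others sum to 59; max(0, 64 - 59) = 5.
Neighbor 2: others sum to 76; max(0, 64 - 76) = 0.
Neighbor 3: others sum to 61; max(0, 64 - 61) = 3.
Neighbor 4: others sum to 81; max(0, 64 - 81) = 0.
Neighbor 5: others sum to 63; max(0, 64 - 63) = 1.
Total collected = 5 + 0 + 3 + 0 + 1 = 9.

9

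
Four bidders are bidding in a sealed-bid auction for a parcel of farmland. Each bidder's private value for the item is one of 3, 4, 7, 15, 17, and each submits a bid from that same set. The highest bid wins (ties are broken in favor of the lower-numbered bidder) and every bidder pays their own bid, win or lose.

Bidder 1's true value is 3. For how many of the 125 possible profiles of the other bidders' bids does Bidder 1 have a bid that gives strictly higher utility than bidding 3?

7

Others bid (3, 3, 4): truth gives -3; bid 4 gives -1 > -3. Violating.
Others bid (3, 4, 3): truth gives -3; bid 4 gives -1 > -3. Violating.
Others bid (3, 4, 4): truth gives -3; bid 4 gives -1 > -3. Violating.
Others bid (4, 3, 3): truth gives -3; bid 4 gives -1 > -3. Violating.
Others bid (3, 3, 3): truth gives 0; no alternative beats it.
Others bid (3, 3, 7): truth gives -3; no alternative beats it.
(Checking all 125 profiles: 7 have a profitable deviation, 118 do not.)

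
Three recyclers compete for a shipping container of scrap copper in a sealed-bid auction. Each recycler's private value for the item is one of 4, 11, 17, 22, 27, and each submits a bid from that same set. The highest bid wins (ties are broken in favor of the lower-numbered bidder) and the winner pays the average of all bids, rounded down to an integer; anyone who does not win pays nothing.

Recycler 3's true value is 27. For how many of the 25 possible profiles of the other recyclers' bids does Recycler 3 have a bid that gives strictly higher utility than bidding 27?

9

Others bid (4, 4): truth gives 16; bid 11 gives 21 > 16. Violating.
Others bid (4, 11): truth gives 13; bid 17 gives 17 > 13. Violating.
Others bid (4, 17): truth gives 11; bid 22 gives 13 > 11. Violating.
Others bid (11, 4): truth gives 13; bid 17 gives 17 > 13. Violating.
Others bid (4, 22): truth gives 10; no alternative beats it.
Others bid (4, 27): truth gives 0; no alternative beats it.
(Checking all 25 profiles: 9 have a profitable deviation, 16 do not.)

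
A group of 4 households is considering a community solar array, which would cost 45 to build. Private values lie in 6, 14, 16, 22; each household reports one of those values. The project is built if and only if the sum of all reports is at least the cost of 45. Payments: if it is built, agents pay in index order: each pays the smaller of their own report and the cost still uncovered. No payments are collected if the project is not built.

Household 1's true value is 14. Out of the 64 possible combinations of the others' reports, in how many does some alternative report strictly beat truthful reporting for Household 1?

Others report (6, 14, 22): truth gives 0; report 6 gives 8 > 0. Violating.
Others report (6, 16, 22): truth gives 0; report 6 gives 8 > 0. Violating.
Others report (6, 22, 14): truth gives 0; report 6 gives 8 > 0. Violating.
Others report (6, 22, 16): truth gives 0; report 6 gives 8 > 0. Violating.
Others report (6, 6, 6): truth gives 0; no alternative beats it.
Others report (6, 6, 14): truth gives 0; no alternative beats it.
(Checking all 64 profiles: 42 have a profitable deviation, 22 do not.)

42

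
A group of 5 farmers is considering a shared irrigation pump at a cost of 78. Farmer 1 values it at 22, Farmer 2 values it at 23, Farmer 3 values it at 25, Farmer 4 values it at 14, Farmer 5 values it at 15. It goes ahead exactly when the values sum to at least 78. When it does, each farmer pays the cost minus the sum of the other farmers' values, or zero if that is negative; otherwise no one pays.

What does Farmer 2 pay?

Total value 99 ≥ cost 78, so the project is built.
The other farmers' values sum to 76.
Cost minus that sum is 78 - 76 = 2.

2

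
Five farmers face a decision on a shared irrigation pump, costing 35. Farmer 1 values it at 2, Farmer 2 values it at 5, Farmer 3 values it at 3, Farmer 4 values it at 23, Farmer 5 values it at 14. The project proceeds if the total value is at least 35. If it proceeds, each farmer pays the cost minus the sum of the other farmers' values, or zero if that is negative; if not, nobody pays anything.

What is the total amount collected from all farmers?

13

Total value 47 ≥ cost 35, so it is built.
Farmer 1: others sum to 45; max(0, 35 - 45) = 0.
Farmer 2: others sum to 42; max(0, 35 - 42) = 0.
Farmer 3: others sum to 44; max(0, 35 - 44) = 0.
Farmer 4: others sum to 24; max(0, 35 - 24) = 11.
Farmer 5: others sum to 33; max(0, 35 - 33) = 2.
Total collected = 0 + 0 + 0 + 11 + 2 = 13.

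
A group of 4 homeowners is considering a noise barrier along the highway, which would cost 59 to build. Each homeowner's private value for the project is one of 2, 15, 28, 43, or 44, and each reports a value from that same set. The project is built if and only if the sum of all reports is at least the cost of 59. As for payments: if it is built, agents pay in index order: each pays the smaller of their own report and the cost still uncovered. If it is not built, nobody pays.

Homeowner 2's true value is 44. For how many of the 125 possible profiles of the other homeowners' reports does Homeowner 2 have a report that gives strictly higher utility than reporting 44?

Others report (2, 2, 15): truth gives 0; report 43 gives 1 > 0. Violating.
Others report (2, 2, 28): truth gives 0; report 28 gives 16 > 0. Violating.
Others report (2, 2, 43): truth gives 0; report 15 gives 29 > 0. Violating.
Others report (2, 2, 44): truth gives 0; report 15 gives 29 > 0. Violating.
Others report (2, 2, 2): truth gives 0; no alternative beats it.
Others report (44, 2, 2): truth gives 29; no alternative beats it.
(Checking all 125 profiles: 123 have a profitable deviation, 2 do not.)

123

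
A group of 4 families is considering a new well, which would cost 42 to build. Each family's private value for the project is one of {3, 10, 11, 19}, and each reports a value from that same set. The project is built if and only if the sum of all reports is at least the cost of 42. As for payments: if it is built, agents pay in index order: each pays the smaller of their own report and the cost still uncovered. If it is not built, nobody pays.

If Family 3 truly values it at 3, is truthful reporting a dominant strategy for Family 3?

Yes

Check each profile of the others' reports and compare truth against every alternative report.
Others report (3, 10, 19): truth gives 0, best alternative gives -7.
Others report (3, 11, 19): truth gives 0, best alternative gives -7.
Others report (3, 19, 10): truth gives 0, best alternative gives -7.
Others report (3, 19, 11): truth gives 0, best alternative gives -7.
Others report (3, 19, 19): truth gives 0, best alternative gives -7.
Others report (10, 3, 19): truth gives 0, best alternative gives -7.
(Remaining 58 profiles checked similarly; truth is weakly best in each.)
In every case the truthful report is at least as good as any alternative, so it is a dominant strategy.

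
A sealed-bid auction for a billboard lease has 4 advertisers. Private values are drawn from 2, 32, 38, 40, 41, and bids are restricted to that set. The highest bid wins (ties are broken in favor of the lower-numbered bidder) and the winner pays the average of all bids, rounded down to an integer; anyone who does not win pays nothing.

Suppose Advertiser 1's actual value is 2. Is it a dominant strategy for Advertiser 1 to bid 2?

Yes

Check each profile of the others' bids and compare truth against every alternative bid.
Others bid (32, 32, 32): truth gives 0, best alternative gives -30.
Others bid (2, 32, 32): truth gives 0, best alternative gives -22.
Others bid (32, 2, 32): truth gives 0, best alternative gives -22.
Others bid (32, 32, 2): truth gives 0, best alternative gives -22.
Others bid (2, 2, 32): truth gives 0, best alternative gives -15.
Others bid (2, 32, 2): truth gives 0, best alternative gives -15.
(Remaining 119 profiles checked similarly; truth is weakly best in each.)
In every case the truthful bid is at least as good as any alternative, so it is a dominant strategy.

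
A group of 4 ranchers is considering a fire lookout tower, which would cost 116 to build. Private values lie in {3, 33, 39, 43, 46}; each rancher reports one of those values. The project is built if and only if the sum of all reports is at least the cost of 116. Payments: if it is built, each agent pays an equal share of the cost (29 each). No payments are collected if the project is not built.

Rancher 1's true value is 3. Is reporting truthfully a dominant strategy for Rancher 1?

Yes

Check each profile of the others' reports and compare truth against every alternative report.
Others report (3, 39, 43): truth gives 0, best alternative gives -26.
Others report (3, 39, 46): truth gives 0, best alternative gives -26.
Others report (3, 43, 39): truth gives 0, best alternative gives -26.
Others report (3, 43, 43): truth gives 0, best alternative gives -26.
Others report (3, 43, 46): truth gives 0, best alternative gives -26.
Others report (3, 46, 39): truth gives 0, best alternative gives -26.
(Remaining 119 profiles checked similarly; truth is weakly best in each.)
In every case the truthful report is at least as good as any alternative, so it is a dominant strategy.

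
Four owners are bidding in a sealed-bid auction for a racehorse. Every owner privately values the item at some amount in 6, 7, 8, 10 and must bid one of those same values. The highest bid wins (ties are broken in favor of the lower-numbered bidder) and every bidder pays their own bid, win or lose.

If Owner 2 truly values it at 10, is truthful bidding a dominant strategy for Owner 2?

No

Consider the case where Owner 1 bids 6, Owner 3 bids 6 and Owner 4 bids 6.
Truthful bid 10: wins, pays 10, utility 10 - 10 = 0.
Bid 7 instead: wins, pays 7, utility 10 - 7 = 3.
Since 3 > 0, bidding 7 is strictly better here, so truthful bidding is not dominant.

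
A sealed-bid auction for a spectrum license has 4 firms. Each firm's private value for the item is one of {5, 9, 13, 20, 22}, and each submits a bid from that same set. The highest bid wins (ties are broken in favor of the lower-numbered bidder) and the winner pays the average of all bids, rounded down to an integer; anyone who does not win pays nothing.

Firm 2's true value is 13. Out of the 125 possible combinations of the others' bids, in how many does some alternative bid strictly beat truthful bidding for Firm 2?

12

Others bid (5, 5, 5): truth gives 6; bid 9 gives 7 > 6. Violating.
Others bid (5, 5, 9): truth gives 5; bid 9 gives 6 > 5. Violating.
Others bid (5, 5, 20): truth gives 0; bid 20 gives 1 > 0. Violating.
Others bid (5, 9, 5): truth gives 5; bid 9 gives 6 > 5. Violating.
Others bid (5, 5, 13): truth gives 4; no alternative beats it.
Others bid (5, 5, 22): truth gives 0; no alternative beats it.
(Checking all 125 profiles: 12 have a profitable deviation, 113 do not.)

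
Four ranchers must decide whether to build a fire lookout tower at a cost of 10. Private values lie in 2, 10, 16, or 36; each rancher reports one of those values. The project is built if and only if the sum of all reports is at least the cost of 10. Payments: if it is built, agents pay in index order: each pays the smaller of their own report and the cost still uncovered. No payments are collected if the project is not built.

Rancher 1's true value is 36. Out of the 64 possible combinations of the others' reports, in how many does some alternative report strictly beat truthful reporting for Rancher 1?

63

Others report (2, 2, 10): truth gives 26; report 2 gives 34 > 26. Violating.
Others report (2, 2, 16): truth gives 26; report 2 gives 34 > 26. Violating.
Others report (2, 2, 36): truth gives 26; report 2 gives 34 > 26. Violating.
Others report (2, 10, 2): truth gives 26; report 2 gives 34 > 26. Violating.
Others report (2, 2, 2): truth gives 26; no alternative beats it.
(Checking all 64 profiles: 63 have a profitable deviation, 1 does not.)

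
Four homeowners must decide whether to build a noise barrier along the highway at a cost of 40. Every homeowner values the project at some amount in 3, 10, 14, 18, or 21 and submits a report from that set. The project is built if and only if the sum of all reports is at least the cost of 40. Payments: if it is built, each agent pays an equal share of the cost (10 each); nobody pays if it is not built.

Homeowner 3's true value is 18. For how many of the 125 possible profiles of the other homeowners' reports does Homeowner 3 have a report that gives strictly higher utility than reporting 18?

Others report (3, 3, 14): truth gives 0; report 21 gives 8 > 0. Violating.
Others report (3, 14, 3): truth gives 0; report 21 gives 8 > 0. Violating.
Others report (14, 3, 3): truth gives 0; report 21 gives 8 > 0. Violating.
Others report (3, 3, 3): truth gives 0; no alternative beats it.
Others report (3, 3, 10): truth gives 0; no alternative beats it.
(Checking all 125 profiles: 3 have a profitable deviation, 122 do not.)

3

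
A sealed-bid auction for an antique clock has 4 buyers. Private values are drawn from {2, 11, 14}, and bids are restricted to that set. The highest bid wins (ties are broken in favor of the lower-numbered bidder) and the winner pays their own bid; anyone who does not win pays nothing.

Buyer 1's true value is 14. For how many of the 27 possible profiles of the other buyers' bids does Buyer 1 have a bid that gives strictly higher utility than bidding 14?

Others bid (2, 2, 2): truth gives 0; bid 2 gives 12 > 0. Violating.
Others bid (2, 2, 11): truth gives 0; bid 11 gives 3 > 0. Violating.
Others bid (2, 11, 2): truth gives 0; bid 11 gives 3 > 0. Violating.
Others bid (2, 11, 11): truth gives 0; bid 11 gives 3 > 0. Violating.
Others bid (2, 2, 14): truth gives 0; no alternative beats it.
Others bid (2, 11, 14): truth gives 0; no alternative beats it.
(Checking all 27 profiles: 8 have a profitable deviation, 19 do not.)

8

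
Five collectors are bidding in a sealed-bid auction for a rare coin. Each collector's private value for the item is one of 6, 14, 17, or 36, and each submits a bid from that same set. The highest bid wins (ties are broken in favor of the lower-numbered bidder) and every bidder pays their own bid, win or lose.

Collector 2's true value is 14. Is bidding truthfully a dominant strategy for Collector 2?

Consider the case where Collector 1 bids 6, Collector 3 bids 6, Collector 4 bids 6 and Collector 5 bids 17.
Truthful bid 14: loses but pays 14, utility -14.
Bid 6 instead: loses but pays 6, utility -6.
Since -6 > -14, bidding 6 is strictly better here, so truthful bidding is not dominant.

No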